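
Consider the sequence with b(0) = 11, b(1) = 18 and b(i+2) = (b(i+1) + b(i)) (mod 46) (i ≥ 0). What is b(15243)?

Listing terms: b(0) = 11, b(1) = 18, b(2) = 29, b(3) = 1, b(4) = 30, b(5) = 31, b(6) = 15, b(7) = 0, b(8) = 15, b(9) = 15, b(10) = 30, b(11) = 45, b(12) = 29, b(13) = 28, b(14) = 11, b(15) = 39, b(16) = 4, b(17) = 43, b(18) = 1, b(19) = 44, b(20) = 45, b(21) = 43, b(22) = 42, b(23) = 39, b(24) = 35, b(25) = 28, b(26) = 17, b(27) = 45, b(28) = 16, b(29) = 15, b(30) = 31, b(31) = 0, b(32) = 31, b(33) = 31, b(34) = 16, b(35) = 1, b(36) = 17, b(37) = 18, b(38) = 35, b(39) = 7, b(40) = 42, b(41) = 3, b(42) = 45, b(43) = 2, b(44) = 1, b(45) = 3, b(46) = 4, b(47) = 7, b(48) = 11, b(49) = 18.
Since (b(48), b(49)) = (b(0), b(1)) = (11, 18) (two consecutive terms determine the rest), the sequence is periodic with period 48.
So b(15243) = b(0 + ((15243-0) mod 48)) = b(27) = 45.

45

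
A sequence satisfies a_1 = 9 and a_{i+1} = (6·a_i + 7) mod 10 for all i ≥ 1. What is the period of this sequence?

5

a_1 = 9, a_2 = 1, a_3 = 3, a_4 = 5, a_5 = 7, a_6 = 9.
Since a_6 = a_1 = 9, the sequence is periodic with period 5.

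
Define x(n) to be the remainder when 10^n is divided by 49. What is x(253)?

10

Computing terms: x(1) = 10; x(2) = 2; x(3) = 20; x(4) = 4; x(5) = 40; x(6) = 8; x(7) = 31; x(8) = 16; x(9) = 13; x(10) = 32; x(11) = 26; x(12) = 15; x(13) = 3; x(14) = 30; x(15) = 6; x(16) = 11; x(17) = 12; x(18) = 22; x(19) = 24; x(20) = 44; x(21) = 48; x(22) = 39; x(23) = 47; x(24) = 29; x(25) = 45; x(26) = 9; x(27) = 41; x(28) = 18; x(29) = 33; x(30) = 36; x(31) = 17; x(32) = 23; x(33) = 34; x(34) = 46; x(35) = 19; x(36) = 43; x(37) = 38; x(38) = 37; x(39) = 27; x(40) = 25; x(41) = 5; x(42) = 1; x(43) = 10.
The sequence repeats with period 42.
(253 - 1) mod 42 = 0, so x(253) = x(1) = 10.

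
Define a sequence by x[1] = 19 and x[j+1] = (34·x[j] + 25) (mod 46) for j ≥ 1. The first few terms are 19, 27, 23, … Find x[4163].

1

Listing terms: x[1] = 19,  x[2] = 27,  x[3] = 23,  x[4] = 25,  x[5] = 1,  x[6] = 13,  x[7] = 7,  x[8] = 33,  x[9] = 43,  x[10] = 15,  x[11] = 29,  x[12] = 45,  x[13] = 37,  x[14] = 41,  x[15] = 39,  x[16] = 17,  x[17] = 5,  x[18] = 11,  x[19] = 31,  x[20] = 21,  x[21] = 3,  x[22] = 35,  x[23] = 19.
The sequence repeats with period 22.
(4163 - 1) mod 22 = 4, so x[4163] = x[5] = 1.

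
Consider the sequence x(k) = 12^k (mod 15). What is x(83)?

3

x(0) = 1,  x(1) = 12,  x(2) = 9,  x(3) = 3,  x(4) = 6,  x(5) = 12.
Since x(5) = x(1) = 12, the sequence is eventually periodic: after a pre-period of length 1 it cycles with period 4.
For k ≥ 1, x(k) depends only on (k - 1) mod 4. (83 - 1) mod 4 = 2, so x(83) = x(3) = 3.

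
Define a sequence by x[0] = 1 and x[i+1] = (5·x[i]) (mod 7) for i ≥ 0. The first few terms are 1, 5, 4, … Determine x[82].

2

Computing terms: x[0] = 1; x[1] = 5; x[2] = 4; x[3] = 6; x[4] = 2; x[5] = 3; x[6] = 1.
The sequence repeats with period 6.
(82 - 0) mod 6 = 4, so x[82] = x[4] = 2.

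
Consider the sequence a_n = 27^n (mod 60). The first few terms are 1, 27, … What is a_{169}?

27

a_0 = 1, a_1 = 27, a_2 = 9, a_3 = 3, a_4 = 21, a_5 = 27.
Since a_5 = a_1 = 27, the sequence is eventually periodic: after a pre-period of length 1 it cycles with period 4.
For n ≥ 1, a_n depends only on (n - 1) mod 4. (169 - 1) mod 4 = 0, so a_{169} = a_1 = 27.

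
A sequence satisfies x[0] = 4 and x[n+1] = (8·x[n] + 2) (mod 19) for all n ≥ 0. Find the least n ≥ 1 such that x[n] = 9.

3

Listing terms: x[0] = 4,  x[1] = 15,  x[2] = 8,  x[3] = 9,  x[4] = 17,  x[5] = 5,  x[6] = 4.
Since x[6] = x[0] = 4, the sequence is periodic with period 6.
The value 9 first appears (with n ≥ 1) at x[3].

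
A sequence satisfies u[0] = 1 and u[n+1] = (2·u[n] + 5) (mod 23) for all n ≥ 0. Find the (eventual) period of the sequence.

11

u[0] = 1, u[1] = 7, u[2] = 19, u[3] = 20, u[4] = 22, u[5] = 3, u[6] = 11, u[7] = 4, u[8] = 13, u[9] = 8, u[10] = 21, u[11] = 1.
The sequence repeats with period 11.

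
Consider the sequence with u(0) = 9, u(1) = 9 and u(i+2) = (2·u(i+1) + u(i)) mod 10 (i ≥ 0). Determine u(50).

7

u(0) = 9, u(1) = 9, u(2) = 7, u(3) = 3, u(4) = 3, u(5) = 9, u(6) = 1, u(7) = 1, u(8) = 3, u(9) = 7, u(10) = 7, u(11) = 1, u(12) = 9, u(13) = 9.
Since (u(12), u(13)) = (u(0), u(1)) = (9, 9) (two consecutive terms determine the rest), the sequence is periodic with period 12.
(50 - 0) mod 12 = 2, so u(50) = u(2) = 7.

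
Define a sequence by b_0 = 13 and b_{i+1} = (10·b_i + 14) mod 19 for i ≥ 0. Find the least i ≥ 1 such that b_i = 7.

b_0 = 13; b_1 = 11; b_2 = 10; b_3 = 0; b_4 = 14; b_5 = 2; b_6 = 15; b_7 = 12; b_8 = 1; b_9 = 5; b_{10} = 7; b_{11} = 8; b_{12} = 18; b_{13} = 4; b_{14} = 16; b_{15} = 3; b_{16} = 6; b_{17} = 17; b_{18} = 13.
The sequence repeats with period 18.
The value 7 first appears (with i ≥ 1) at b_{10}.

10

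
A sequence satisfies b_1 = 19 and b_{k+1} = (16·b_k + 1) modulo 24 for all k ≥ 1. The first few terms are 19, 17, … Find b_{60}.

9

Computing terms: b_1 = 19; b_2 = 17; b_3 = 9; b_4 = 1; b_5 = 17.
Since b_5 = b_2 = 17, the sequence is eventually periodic: after a pre-period of length 1 it cycles with period 3.
For k ≥ 2, b_k depends only on (k - 2) mod 3. (60 - 2) mod 3 = 1, so b_{60} = b_3 = 9.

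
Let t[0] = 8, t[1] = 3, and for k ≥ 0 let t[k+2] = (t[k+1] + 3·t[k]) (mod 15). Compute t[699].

Listing terms: t[0] = 8,  t[1] = 3,  t[2] = 12,  t[3] = 6,  t[4] = 12,  t[5] = 0,  t[6] = 6,  t[7] = 6,  t[8] = 9,  t[9] = 12,  t[10] = 9,  t[11] = 0,  t[12] = 12,  t[13] = 12,  t[14] = 3,  t[15] = 9,  t[16] = 3,  t[17] = 0,  t[18] = 9,  t[19] = 9,  t[20] = 6,  t[21] = 3,  t[22] = 6,  t[23] = 0,  t[24] = 3,  t[25] = 3,  t[26] = 12.
Since (t[25], t[26]) = (t[1], t[2]) = (3, 12) (two consecutive terms determine the rest), the sequence is eventually periodic: after a pre-period of length 1 it cycles with period 24.
For k ≥ 1, t[k] depends only on (k - 1) mod 24. (699 - 1) mod 24 = 2, so t[699] = t[3] = 6.

6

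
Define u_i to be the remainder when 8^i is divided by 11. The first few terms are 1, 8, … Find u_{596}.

We have u_0 = 1,  u_1 = 8,  u_2 = 9,  u_3 = 6,  u_4 = 4,  u_5 = 10,  u_6 = 3,  u_7 = 2,  u_8 = 5,  u_9 = 7,  u_{10} = 1.
The sequence repeats with period 10.
(596 - 0) mod 10 = 6, so u_{596} = u_6 = 3.

3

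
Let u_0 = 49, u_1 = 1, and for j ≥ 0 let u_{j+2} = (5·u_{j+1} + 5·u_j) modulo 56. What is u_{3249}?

Listing terms: u_0 = 49, u_1 = 1, u_2 = 26, u_3 = 23, u_4 = 21, u_5 = 52, u_6 = 29, u_7 = 13, u_8 = 42, u_9 = 51, u_{10} = 17, u_{11} = 4, u_{12} = 49, u_{13} = 41, u_{14} = 2, u_{15} = 47, u_{16} = 21, u_{17} = 4, u_{18} = 13, u_{19} = 29, u_{20} = 42, u_{21} = 19, u_{22} = 25, u_{23} = 52, u_{24} = 49, u_{25} = 1.
Since (u_{24}, u_{25}) = (u_0, u_1) = (49, 1) (two consecutive terms determine the rest), the sequence is periodic with period 24.
So u_{3249} = u_{0 + ((3249-0) mod 24)} = u_9 = 51.

51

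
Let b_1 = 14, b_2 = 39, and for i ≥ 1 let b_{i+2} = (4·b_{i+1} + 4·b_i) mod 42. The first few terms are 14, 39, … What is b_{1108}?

38

b_1 = 14,  b_2 = 39,  b_3 = 2,  b_4 = 38,  b_5 = 34,  b_6 = 36,  b_7 = 28,  b_8 = 4,  b_9 = 2,  b_{10} = 24,  b_{11} = 20,  b_{12} = 8,  b_{13} = 28,  b_{14} = 18,  b_{15} = 16,  b_{16} = 10,  b_{17} = 20,  b_{18} = 36,  b_{19} = 14,  b_{20} = 32,  b_{21} = 16,  b_{22} = 24,  b_{23} = 34,  b_{24} = 22,  b_{25} = 14,  b_{26} = 18,  b_{27} = 2,  b_{28} = 38.
Since (b_{27}, b_{28}) = (b_3, b_4) = (2, 38) (two consecutive terms determine the rest), the sequence is eventually periodic: after a pre-period of length 2 it cycles with period 24.
For i ≥ 3, b_i depends only on (i - 3) mod 24. (1108 - 3) mod 24 = 1, so b_{1108} = b_4 = 38.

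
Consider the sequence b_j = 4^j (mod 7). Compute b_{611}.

Computing terms: b_1 = 4,  b_2 = 2,  b_3 = 1,  b_4 = 4.
The sequence repeats with period 3.
So b_{611} = b_{1 + ((611-1) mod 3)} = b_2 = 2.

2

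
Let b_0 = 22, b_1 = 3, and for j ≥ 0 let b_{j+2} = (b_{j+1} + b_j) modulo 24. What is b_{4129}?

Computing terms: b_0 = 22, b_1 = 3, b_2 = 1, b_3 = 4, b_4 = 5, b_5 = 9, b_6 = 14, b_7 = 23, b_8 = 13, b_9 = 12, b_{10} = 1, b_{11} = 13, b_{12} = 14, b_{13} = 3, b_{14} = 17, b_{15} = 20, b_{16} = 13, b_{17} = 9, b_{18} = 22, b_{19} = 7, b_{20} = 5, b_{21} = 12, b_{22} = 17, b_{23} = 5, b_{24} = 22, b_{25} = 3.
Since (b_{24}, b_{25}) = (b_0, b_1) = (22, 3) (two consecutive terms determine the rest), the sequence is periodic with period 24.
(4129 - 0) mod 24 = 1, so b_{4129} = b_1 = 3.

3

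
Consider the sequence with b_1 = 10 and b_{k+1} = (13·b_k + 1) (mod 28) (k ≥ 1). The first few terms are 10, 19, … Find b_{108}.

5

We have b_1 = 10,  b_2 = 19,  b_3 = 24,  b_4 = 5,  b_5 = 10.
The sequence repeats with period 4.
(108 - 1) mod 4 = 3, so b_{108} = b_4 = 5.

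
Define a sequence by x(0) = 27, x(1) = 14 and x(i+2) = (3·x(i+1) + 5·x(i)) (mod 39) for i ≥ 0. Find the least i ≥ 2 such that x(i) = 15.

Computing terms: x(0) = 27; x(1) = 14; x(2) = 21; x(3) = 16; x(4) = 36; x(5) = 32; x(6) = 3; x(7) = 13; x(8) = 15; x(9) = 32; x(10) = 15; x(11) = 10; x(12) = 27; x(13) = 14.
The sequence repeats with period 12.
The value 15 first appears (with i ≥ 2) at x(8).

8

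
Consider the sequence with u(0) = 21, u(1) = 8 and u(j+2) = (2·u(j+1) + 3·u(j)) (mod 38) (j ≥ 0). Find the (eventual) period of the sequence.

18

We have u(0) = 21,  u(1) = 8,  u(2) = 3,  u(3) = 30,  u(4) = 31,  u(5) = 0,  u(6) = 17,  u(7) = 34,  u(8) = 5,  u(9) = 36,  u(10) = 11,  u(11) = 16,  u(12) = 27,  u(13) = 26,  u(14) = 19,  u(15) = 2,  u(16) = 23,  u(17) = 14,  u(18) = 21,  u(19) = 8.
Since (u(18), u(19)) = (u(0), u(1)) = (21, 8) (two consecutive terms determine the rest), the sequence is periodic with period 18.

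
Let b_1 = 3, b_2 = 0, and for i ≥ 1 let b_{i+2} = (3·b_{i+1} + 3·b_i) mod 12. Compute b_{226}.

Listing terms: b_1 = 3, b_2 = 0, b_3 = 9, b_4 = 3, b_5 = 0.
Since (b_4, b_5) = (b_1, b_2) = (3, 0) (two consecutive terms determine the rest), the sequence is periodic with period 3.
(226 - 1) mod 3 = 0, so b_{226} = b_1 = 3.

3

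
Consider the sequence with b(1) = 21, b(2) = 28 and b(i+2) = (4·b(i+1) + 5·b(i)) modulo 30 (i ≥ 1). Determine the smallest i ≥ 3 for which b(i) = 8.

6

We have b(1) = 21, b(2) = 28, b(3) = 7, b(4) = 18, b(5) = 17, b(6) = 8, b(7) = 27, b(8) = 28, b(9) = 7.
Since (b(8), b(9)) = (b(2), b(3)) = (28, 7) (two consecutive terms determine the rest), the sequence is eventually periodic: after a pre-period of length 1 it cycles with period 6.
The value 8 first appears (with i ≥ 3) at b(6).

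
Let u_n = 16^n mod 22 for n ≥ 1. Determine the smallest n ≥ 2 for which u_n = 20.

4

u_1 = 16,  u_2 = 14,  u_3 = 4,  u_4 = 20,  u_5 = 12,  u_6 = 16.
Since u_6 = u_1 = 16, the sequence is periodic with period 5.
The value 20 first appears (with n ≥ 2) at u_4.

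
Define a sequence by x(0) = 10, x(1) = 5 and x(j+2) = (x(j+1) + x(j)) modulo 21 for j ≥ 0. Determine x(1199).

16

Listing terms: x(0) = 10, x(1) = 5, x(2) = 15, x(3) = 20, x(4) = 14, x(5) = 13, x(6) = 6, x(7) = 19, x(8) = 4, x(9) = 2, x(10) = 6, x(11) = 8, x(12) = 14, x(13) = 1, x(14) = 15, x(15) = 16, x(16) = 10, x(17) = 5.
The sequence repeats with period 16.
So x(1199) = x(0 + ((1199-0) mod 16)) = x(15) = 16.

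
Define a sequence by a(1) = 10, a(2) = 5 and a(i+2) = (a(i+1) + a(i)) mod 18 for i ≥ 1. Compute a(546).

17

Listing terms: a(1) = 10,  a(2) = 5,  a(3) = 15,  a(4) = 2,  a(5) = 17,  a(6) = 1,  a(7) = 0,  a(8) = 1,  a(9) = 1,  a(10) = 2,  a(11) = 3,  a(12) = 5,  a(13) = 8,  a(14) = 13,  a(15) = 3,  a(16) = 16,  a(17) = 1,  a(18) = 17,  a(19) = 0,  a(20) = 17,  a(21) = 17,  a(22) = 16,  a(23) = 15,  a(24) = 13,  a(25) = 10,  a(26) = 5.
Since (a(25), a(26)) = (a(1), a(2)) = (10, 5) (two consecutive terms determine the rest), the sequence is periodic with period 24.
So a(546) = a(1 + ((546-1) mod 24)) = a(18) = 17.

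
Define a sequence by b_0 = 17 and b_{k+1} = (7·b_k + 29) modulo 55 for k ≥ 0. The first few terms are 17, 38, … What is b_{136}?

22

We have b_0 = 17, b_1 = 38, b_2 = 20, b_3 = 4, b_4 = 2, b_5 = 43, b_6 = 0, b_7 = 29, b_8 = 12, b_9 = 3, b_{10} = 50, b_{11} = 49, b_{12} = 42, b_{13} = 48, b_{14} = 35, b_{15} = 54, b_{16} = 22, b_{17} = 18, b_{18} = 45, b_{19} = 14, b_{20} = 17.
Since b_{20} = b_0 = 17, the sequence is periodic with period 20.
So b_{136} = b_{0 + ((136-0) mod 20)} = b_{16} = 22.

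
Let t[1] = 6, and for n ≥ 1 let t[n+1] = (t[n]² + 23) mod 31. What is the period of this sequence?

3

We have t[1] = 6,  t[2] = 28,  t[3] = 1,  t[4] = 24,  t[5] = 10,  t[6] = 30,  t[7] = 24.
Since t[7] = t[4] = 24, the sequence is eventually periodic: after a pre-period of length 3 it cycles with period 3.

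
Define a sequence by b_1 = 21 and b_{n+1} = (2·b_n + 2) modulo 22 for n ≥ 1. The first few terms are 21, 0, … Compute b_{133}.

We have b_1 = 21; b_2 = 0; b_3 = 2; b_4 = 6; b_5 = 14; b_6 = 8; b_7 = 18; b_8 = 16; b_9 = 12; b_{10} = 4; b_{11} = 10; b_{12} = 0.
Since b_{12} = b_2 = 0, the sequence is eventually periodic: after a pre-period of length 1 it cycles with period 10.
For n ≥ 2, b_n depends only on (n - 2) mod 10. (133 - 2) mod 10 = 1, so b_{133} = b_3 = 2.

2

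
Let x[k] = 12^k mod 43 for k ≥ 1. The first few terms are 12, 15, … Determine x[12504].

4

Computing terms: x[1] = 12; x[2] = 15; x[3] = 8; x[4] = 10; x[5] = 34; x[6] = 21; x[7] = 37; x[8] = 14; x[9] = 39; x[10] = 38; x[11] = 26; x[12] = 11; x[13] = 3; x[14] = 36; x[15] = 2; x[16] = 24; x[17] = 30; x[18] = 16; x[19] = 20; x[20] = 25; x[21] = 42; x[22] = 31; x[23] = 28; x[24] = 35; x[25] = 33; x[26] = 9; x[27] = 22; x[28] = 6; x[29] = 29; x[30] = 4; x[31] = 5; x[32] = 17; x[33] = 32; x[34] = 40; x[35] = 7; x[36] = 41; x[37] = 19; x[38] = 13; x[39] = 27; x[40] = 23; x[41] = 18; x[42] = 1; x[43] = 12.
Since x[43] = x[1] = 12, the sequence is periodic with period 42.
So x[12504] = x[1 + ((12504-1) mod 42)] = x[30] = 4.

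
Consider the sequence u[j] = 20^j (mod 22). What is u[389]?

Computing terms: u[1] = 20,  u[2] = 4,  u[3] = 14,  u[4] = 16,  u[5] = 12,  u[6] = 20.
Since u[6] = u[1] = 20, the sequence is periodic with period 5.
So u[389] = u[1 + ((389-1) mod 5)] = u[4] = 16.

16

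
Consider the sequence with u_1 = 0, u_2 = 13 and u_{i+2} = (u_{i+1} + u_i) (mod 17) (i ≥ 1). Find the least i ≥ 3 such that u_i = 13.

3

u_1 = 0, u_2 = 13, u_3 = 13, u_4 = 9, u_5 = 5, u_6 = 14, u_7 = 2, u_8 = 16, u_9 = 1, u_{10} = 0, u_{11} = 1, u_{12} = 1, u_{13} = 2, u_{14} = 3, u_{15} = 5, u_{16} = 8, u_{17} = 13, u_{18} = 4, u_{19} = 0, u_{20} = 4, u_{21} = 4, u_{22} = 8, u_{23} = 12, u_{24} = 3, u_{25} = 15, u_{26} = 1, u_{27} = 16, u_{28} = 0, u_{29} = 16, u_{30} = 16, u_{31} = 15, u_{32} = 14, u_{33} = 12, u_{34} = 9, u_{35} = 4, u_{36} = 13, u_{37} = 0, u_{38} = 13.
The sequence repeats with period 36.
The value 13 first appears (with i ≥ 3) at u_3.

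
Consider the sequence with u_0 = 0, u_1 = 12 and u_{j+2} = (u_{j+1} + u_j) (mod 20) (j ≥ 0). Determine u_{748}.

12

Listing terms: u_0 = 0; u_1 = 12; u_2 = 12; u_3 = 4; u_4 = 16; u_5 = 0; u_6 = 16; u_7 = 16; u_8 = 12; u_9 = 8; u_{10} = 0; u_{11} = 8; u_{12} = 8; u_{13} = 16; u_{14} = 4; u_{15} = 0; u_{16} = 4; u_{17} = 4; u_{18} = 8; u_{19} = 12; u_{20} = 0; u_{21} = 12.
The sequence repeats with period 20.
So u_{748} = u_{0 + ((748-0) mod 20)} = u_8 = 12.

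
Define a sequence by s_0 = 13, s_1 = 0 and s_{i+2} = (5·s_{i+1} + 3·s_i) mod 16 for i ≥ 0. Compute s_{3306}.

13

Listing terms: s_0 = 13, s_1 = 0, s_2 = 7, s_3 = 3, s_4 = 4, s_5 = 13, s_6 = 13, s_7 = 8, s_8 = 15, s_9 = 3, s_{10} = 12, s_{11} = 5, s_{12} = 13, s_{13} = 0.
The sequence repeats with period 12.
(3306 - 0) mod 12 = 6, so s_{3306} = s_6 = 13.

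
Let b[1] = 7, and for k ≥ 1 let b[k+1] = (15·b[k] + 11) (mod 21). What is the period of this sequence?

7

Listing terms: b[1] = 7; b[2] = 11; b[3] = 8; b[4] = 5; b[5] = 2; b[6] = 20; b[7] = 17; b[8] = 14; b[9] = 11.
Since b[9] = b[2] = 11, the sequence is eventually periodic: after a pre-period of length 1 it cycles with period 7.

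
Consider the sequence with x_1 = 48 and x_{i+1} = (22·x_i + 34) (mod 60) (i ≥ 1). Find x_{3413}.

We have x_1 = 48, x_2 = 10, x_3 = 14, x_4 = 42, x_5 = 58, x_6 = 50, x_7 = 54, x_8 = 22, x_9 = 38, x_{10} = 30, x_{11} = 34, x_{12} = 2, x_{13} = 18, x_{14} = 10.
Since x_{14} = x_2 = 10, the sequence is eventually periodic: after a pre-period of length 1 it cycles with period 12.
For i ≥ 2, x_i depends only on (i - 2) mod 12. (3413 - 2) mod 12 = 3, so x_{3413} = x_5 = 58.

58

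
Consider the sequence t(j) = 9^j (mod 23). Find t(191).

Computing terms: t(0) = 1, t(1) = 9, t(2) = 12, t(3) = 16, t(4) = 6, t(5) = 8, t(6) = 3, t(7) = 4, t(8) = 13, t(9) = 2, t(10) = 18, t(11) = 1.
Since t(11) = t(0) = 1, the sequence is periodic with period 11.
(191 - 0) mod 11 = 4, so t(191) = t(4) = 6.

6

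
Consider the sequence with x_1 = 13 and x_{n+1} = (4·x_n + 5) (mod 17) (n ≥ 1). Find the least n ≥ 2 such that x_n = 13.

We have x_1 = 13, x_2 = 6, x_3 = 12, x_4 = 2, x_5 = 13.
Since x_5 = x_1 = 13, the sequence is periodic with period 4.
The value 13 next appears (with n ≥ 2) at x_5.

5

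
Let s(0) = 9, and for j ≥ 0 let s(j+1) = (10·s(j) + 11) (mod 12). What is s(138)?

9

We have s(0) = 9, s(1) = 5, s(2) = 1, s(3) = 9.
The sequence repeats with period 3.
So s(138) = s(0 + ((138-0) mod 3)) = s(0) = 9.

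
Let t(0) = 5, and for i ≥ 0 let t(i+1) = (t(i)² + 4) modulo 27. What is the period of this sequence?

9

We have t(0) = 5, t(1) = 2, t(2) = 8, t(3) = 14, t(4) = 11, t(5) = 17, t(6) = 23, t(7) = 20, t(8) = 26, t(9) = 5.
Since t(9) = t(0) = 5, the sequence is periodic with period 9.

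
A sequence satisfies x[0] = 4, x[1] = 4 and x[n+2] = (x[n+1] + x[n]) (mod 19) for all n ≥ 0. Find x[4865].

x[0] = 4, x[1] = 4, x[2] = 8, x[3] = 12, x[4] = 1, x[5] = 13, x[6] = 14, x[7] = 8, x[8] = 3, x[9] = 11, x[10] = 14, x[11] = 6, x[12] = 1, x[13] = 7, x[14] = 8, x[15] = 15, x[16] = 4, x[17] = 0, x[18] = 4, x[19] = 4.
The sequence repeats with period 18.
So x[4865] = x[0 + ((4865-0) mod 18)] = x[5] = 13.

13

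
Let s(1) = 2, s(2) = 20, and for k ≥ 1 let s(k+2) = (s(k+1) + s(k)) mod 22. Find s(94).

20

s(1) = 2, s(2) = 20, s(3) = 0, s(4) = 20, s(5) = 20, s(6) = 18, s(7) = 16, s(8) = 12, s(9) = 6, s(10) = 18, s(11) = 2, s(12) = 20.
The sequence repeats with period 10.
So s(94) = s(1 + ((94-1) mod 10)) = s(4) = 20.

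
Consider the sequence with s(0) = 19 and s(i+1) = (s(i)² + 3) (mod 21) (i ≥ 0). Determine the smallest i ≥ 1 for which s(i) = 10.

2

Listing terms: s(0) = 19; s(1) = 7; s(2) = 10; s(3) = 19.
The sequence repeats with period 3.
The value 10 first appears (with i ≥ 1) at s(2).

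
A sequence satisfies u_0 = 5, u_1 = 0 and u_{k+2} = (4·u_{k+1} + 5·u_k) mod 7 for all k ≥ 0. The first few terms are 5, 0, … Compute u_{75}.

2

Computing terms: u_0 = 5, u_1 = 0, u_2 = 4, u_3 = 2, u_4 = 0, u_5 = 3, u_6 = 5, u_7 = 0.
The sequence repeats with period 6.
So u_{75} = u_{0 + ((75-0) mod 6)} = u_3 = 2.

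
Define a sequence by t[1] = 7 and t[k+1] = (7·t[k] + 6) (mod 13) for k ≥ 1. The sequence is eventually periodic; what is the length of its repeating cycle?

Computing terms: t[1] = 7; t[2] = 3; t[3] = 1; t[4] = 0; t[5] = 6; t[6] = 9; t[7] = 4; t[8] = 8; t[9] = 10; t[10] = 11; t[11] = 5; t[12] = 2; t[13] = 7.
The sequence repeats with period 12.

12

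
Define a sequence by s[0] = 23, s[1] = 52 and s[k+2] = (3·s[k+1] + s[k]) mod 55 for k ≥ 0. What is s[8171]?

28

Listing terms: s[0] = 23, s[1] = 52, s[2] = 14, s[3] = 39, s[4] = 21, s[5] = 47, s[6] = 52, s[7] = 38, s[8] = 1, s[9] = 41, s[10] = 14, s[11] = 28, s[12] = 43, s[13] = 47, s[14] = 19, s[15] = 49, s[16] = 1, s[17] = 52, s[18] = 47, s[19] = 28, s[20] = 21, s[21] = 36, s[22] = 19, s[23] = 38, s[24] = 23, s[25] = 52.
Since (s[24], s[25]) = (s[0], s[1]) = (23, 52) (two consecutive terms determine the rest), the sequence is periodic with period 24.
So s[8171] = s[0 + ((8171-0) mod 24)] = s[11] = 28.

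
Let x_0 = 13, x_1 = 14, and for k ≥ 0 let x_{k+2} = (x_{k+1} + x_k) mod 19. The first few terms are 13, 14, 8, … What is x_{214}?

12

x_0 = 13; x_1 = 14; x_2 = 8; x_3 = 3; x_4 = 11; x_5 = 14; x_6 = 6; x_7 = 1; x_8 = 7; x_9 = 8; x_{10} = 15; x_{11} = 4; x_{12} = 0; x_{13} = 4; x_{14} = 4; x_{15} = 8; x_{16} = 12; x_{17} = 1; x_{18} = 13; x_{19} = 14.
Since (x_{18}, x_{19}) = (x_0, x_1) = (13, 14) (two consecutive terms determine the rest), the sequence is periodic with period 18.
(214 - 0) mod 18 = 16, so x_{214} = x_{16} = 12.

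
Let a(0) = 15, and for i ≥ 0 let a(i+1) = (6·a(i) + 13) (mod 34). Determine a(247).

Listing terms: a(0) = 15, a(1) = 1, a(2) = 19, a(3) = 25, a(4) = 27, a(5) = 5, a(6) = 9, a(7) = 33, a(8) = 7, a(9) = 21, a(10) = 3, a(11) = 31, a(12) = 29, a(13) = 17, a(14) = 13, a(15) = 23, a(16) = 15.
Since a(16) = a(0) = 15, the sequence is periodic with period 16.
So a(247) = a(0 + ((247-0) mod 16)) = a(7) = 33.

33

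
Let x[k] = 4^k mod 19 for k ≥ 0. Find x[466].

x[0] = 1; x[1] = 4; x[2] = 16; x[3] = 7; x[4] = 9; x[5] = 17; x[6] = 11; x[7] = 6; x[8] = 5; x[9] = 1.
Since x[9] = x[0] = 1, the sequence is periodic with period 9.
So x[466] = x[0 + ((466-0) mod 9)] = x[7] = 6.

6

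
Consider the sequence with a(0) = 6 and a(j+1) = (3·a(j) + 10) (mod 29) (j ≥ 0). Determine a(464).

Listing terms: a(0) = 6; a(1) = 28; a(2) = 7; a(3) = 2; a(4) = 16; a(5) = 0; a(6) = 10; a(7) = 11; a(8) = 14; a(9) = 23; a(10) = 21; a(11) = 15; a(12) = 26; a(13) = 1; a(14) = 13; a(15) = 20; a(16) = 12; a(17) = 17; a(18) = 3; a(19) = 19; a(20) = 9; a(21) = 8; a(22) = 5; a(23) = 25; a(24) = 27; a(25) = 4; a(26) = 22; a(27) = 18; a(28) = 6.
The sequence repeats with period 28.
(464 - 0) mod 28 = 16, so a(464) = a(16) = 12.

12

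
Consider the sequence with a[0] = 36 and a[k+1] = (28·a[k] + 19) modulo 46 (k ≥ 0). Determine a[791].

a[0] = 36,  a[1] = 15,  a[2] = 25,  a[3] = 29,  a[4] = 3,  a[5] = 11,  a[6] = 5,  a[7] = 21,  a[8] = 9,  a[9] = 41,  a[10] = 17,  a[11] = 35,  a[12] = 33,  a[13] = 23,  a[14] = 19,  a[15] = 45,  a[16] = 37,  a[17] = 43,  a[18] = 27,  a[19] = 39,  a[20] = 7,  a[21] = 31,  a[22] = 13,  a[23] = 15.
Since a[23] = a[1] = 15, the sequence is eventually periodic: after a pre-period of length 1 it cycles with period 22.
For k ≥ 1, a[k] depends only on (k - 1) mod 22. (791 - 1) mod 22 = 20, so a[791] = a[21] = 31.

31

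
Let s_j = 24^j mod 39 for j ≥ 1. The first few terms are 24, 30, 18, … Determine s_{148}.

3

s_1 = 24, s_2 = 30, s_3 = 18, s_4 = 3, s_5 = 33, s_6 = 12, s_7 = 15, s_8 = 9, s_9 = 21, s_{10} = 36, s_{11} = 6, s_{12} = 27, s_{13} = 24.
The sequence repeats with period 12.
So s_{148} = s_{1 + ((148-1) mod 12)} = s_4 = 3.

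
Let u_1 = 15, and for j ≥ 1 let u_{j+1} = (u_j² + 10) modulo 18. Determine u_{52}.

We have u_1 = 15,  u_2 = 1,  u_3 = 11,  u_4 = 5,  u_5 = 17,  u_6 = 11.
Since u_6 = u_3 = 11, the sequence is eventually periodic: after a pre-period of length 2 it cycles with period 3.
For j ≥ 3, u_j depends only on (j - 3) mod 3. (52 - 3) mod 3 = 1, so u_{52} = u_4 = 5.

5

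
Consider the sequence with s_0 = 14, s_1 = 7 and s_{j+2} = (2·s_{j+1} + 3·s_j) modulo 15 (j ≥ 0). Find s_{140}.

14

We have s_0 = 14,  s_1 = 7,  s_2 = 11,  s_3 = 13,  s_4 = 14,  s_5 = 7.
The sequence repeats with period 4.
(140 - 0) mod 4 = 0, so s_{140} = s_0 = 14.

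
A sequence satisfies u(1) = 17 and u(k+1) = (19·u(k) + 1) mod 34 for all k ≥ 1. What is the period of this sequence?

8

Listing terms: u(1) = 17; u(2) = 18; u(3) = 3; u(4) = 24; u(5) = 15; u(6) = 14; u(7) = 29; u(8) = 8; u(9) = 17.
Since u(9) = u(1) = 17, the sequence is periodic with period 8.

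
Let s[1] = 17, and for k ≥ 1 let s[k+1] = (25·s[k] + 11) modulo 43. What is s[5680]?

16

Computing terms: s[1] = 17, s[2] = 6, s[3] = 32, s[4] = 37, s[5] = 33, s[6] = 19, s[7] = 13, s[8] = 35, s[9] = 26, s[10] = 16, s[11] = 24, s[12] = 9, s[13] = 21, s[14] = 20, s[15] = 38, s[16] = 15, s[17] = 42, s[18] = 29, s[19] = 5, s[20] = 7, s[21] = 14, s[22] = 17.
Since s[22] = s[1] = 17, the sequence is periodic with period 21.
So s[5680] = s[1 + ((5680-1) mod 21)] = s[10] = 16.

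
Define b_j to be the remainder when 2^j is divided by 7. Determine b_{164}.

4

Listing terms: b_0 = 1, b_1 = 2, b_2 = 4, b_3 = 1.
The sequence repeats with period 3.
(164 - 0) mod 3 = 2, so b_{164} = b_2 = 4.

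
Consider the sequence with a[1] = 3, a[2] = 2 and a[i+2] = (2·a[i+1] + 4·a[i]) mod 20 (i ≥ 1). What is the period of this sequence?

5

We have a[1] = 3, a[2] = 2, a[3] = 16, a[4] = 0, a[5] = 4, a[6] = 8, a[7] = 12, a[8] = 16, a[9] = 0.
Since (a[8], a[9]) = (a[3], a[4]) = (16, 0) (two consecutive terms determine the rest), the sequence is eventually periodic: after a pre-period of length 2 it cycles with period 5.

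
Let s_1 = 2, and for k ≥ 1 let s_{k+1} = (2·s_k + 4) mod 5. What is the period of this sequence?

We have s_1 = 2,  s_2 = 3,  s_3 = 0,  s_4 = 4,  s_5 = 2.
Since s_5 = s_1 = 2, the sequence is periodic with period 4.

4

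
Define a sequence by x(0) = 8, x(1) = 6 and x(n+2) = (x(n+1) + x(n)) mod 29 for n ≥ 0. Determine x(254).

x(0) = 8, x(1) = 6, x(2) = 14, x(3) = 20, x(4) = 5, x(5) = 25, x(6) = 1, x(7) = 26, x(8) = 27, x(9) = 24, x(10) = 22, x(11) = 17, x(12) = 10, x(13) = 27, x(14) = 8, x(15) = 6.
Since (x(14), x(15)) = (x(0), x(1)) = (8, 6) (two consecutive terms determine the rest), the sequence is periodic with period 14.
So x(254) = x(0 + ((254-0) mod 14)) = x(2) = 14.

14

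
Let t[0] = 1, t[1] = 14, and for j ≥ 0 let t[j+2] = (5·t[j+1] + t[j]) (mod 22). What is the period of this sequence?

24

Computing terms: t[0] = 1, t[1] = 14, t[2] = 5, t[3] = 17, t[4] = 2, t[5] = 5, t[6] = 5, t[7] = 8, t[8] = 1, t[9] = 13, t[10] = 0, t[11] = 13, t[12] = 21, t[13] = 8, t[14] = 17, t[15] = 5, t[16] = 20, t[17] = 17, t[18] = 17, t[19] = 14, t[20] = 21, t[21] = 9, t[22] = 0, t[23] = 9, t[24] = 1, t[25] = 14.
Since (t[24], t[25]) = (t[0], t[1]) = (1, 14) (two consecutive terms determine the rest), the sequence is periodic with period 24.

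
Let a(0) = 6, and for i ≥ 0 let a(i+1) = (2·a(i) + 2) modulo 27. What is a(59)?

a(0) = 6,  a(1) = 14,  a(2) = 3,  a(3) = 8,  a(4) = 18,  a(5) = 11,  a(6) = 24,  a(7) = 23,  a(8) = 21,  a(9) = 17,  a(10) = 9,  a(11) = 20,  a(12) = 15,  a(13) = 5,  a(14) = 12,  a(15) = 26,  a(16) = 0,  a(17) = 2,  a(18) = 6.
The sequence repeats with period 18.
So a(59) = a(0 + ((59-0) mod 18)) = a(5) = 11.

11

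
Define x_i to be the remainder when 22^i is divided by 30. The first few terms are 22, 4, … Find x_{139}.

28

Computing terms: x_1 = 22, x_2 = 4, x_3 = 28, x_4 = 16, x_5 = 22.
Since x_5 = x_1 = 22, the sequence is periodic with period 4.
(139 - 1) mod 4 = 2, so x_{139} = x_3 = 28.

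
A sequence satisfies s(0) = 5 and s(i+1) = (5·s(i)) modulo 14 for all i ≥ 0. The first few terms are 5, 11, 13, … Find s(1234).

Computing terms: s(0) = 5, s(1) = 11, s(2) = 13, s(3) = 9, s(4) = 3, s(5) = 1, s(6) = 5.
The sequence repeats with period 6.
So s(1234) = s(0 + ((1234-0) mod 6)) = s(4) = 3.

3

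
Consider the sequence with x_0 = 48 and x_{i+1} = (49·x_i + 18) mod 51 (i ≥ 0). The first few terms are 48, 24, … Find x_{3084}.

Computing terms: x_0 = 48, x_1 = 24, x_2 = 21, x_3 = 27, x_4 = 15, x_5 = 39, x_6 = 42, x_7 = 36, x_8 = 48.
Since x_8 = x_0 = 48, the sequence is periodic with period 8.
So x_{3084} = x_{0 + ((3084-0) mod 8)} = x_4 = 15.

15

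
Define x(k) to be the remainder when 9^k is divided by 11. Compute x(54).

5

Computing terms: x(1) = 9, x(2) = 4, x(3) = 3, x(4) = 5, x(5) = 1, x(6) = 9.
Since x(6) = x(1) = 9, the sequence is periodic with period 5.
(54 - 1) mod 5 = 3, so x(54) = x(4) = 5.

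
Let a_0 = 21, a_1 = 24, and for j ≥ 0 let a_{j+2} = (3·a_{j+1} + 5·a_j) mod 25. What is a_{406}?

22

We have a_0 = 21,  a_1 = 24,  a_2 = 2,  a_3 = 1,  a_4 = 13,  a_5 = 19,  a_6 = 22,  a_7 = 11,  a_8 = 18,  a_9 = 9,  a_{10} = 17,  a_{11} = 21,  a_{12} = 23,  a_{13} = 24,  a_{14} = 12,  a_{15} = 6,  a_{16} = 3,  a_{17} = 14,  a_{18} = 7,  a_{19} = 16,  a_{20} = 8,  a_{21} = 4,  a_{22} = 2,  a_{23} = 1.
Since (a_{22}, a_{23}) = (a_2, a_3) = (2, 1) (two consecutive terms determine the rest), the sequence is eventually periodic: after a pre-period of length 2 it cycles with period 20.
For j ≥ 2, a_j depends only on (j - 2) mod 20. (406 - 2) mod 20 = 4, so a_{406} = a_6 = 22.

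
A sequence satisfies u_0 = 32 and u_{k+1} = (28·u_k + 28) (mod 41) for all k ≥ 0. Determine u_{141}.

We have u_0 = 32, u_1 = 22, u_2 = 29, u_3 = 20, u_4 = 14, u_5 = 10, u_6 = 21, u_7 = 1, u_8 = 15, u_9 = 38, u_{10} = 26, u_{11} = 18, u_{12} = 40, u_{13} = 0, u_{14} = 28, u_{15} = 33, u_{16} = 9, u_{17} = 34, u_{18} = 37, u_{19} = 39, u_{20} = 13, u_{21} = 23, u_{22} = 16, u_{23} = 25, u_{24} = 31, u_{25} = 35, u_{26} = 24, u_{27} = 3, u_{28} = 30, u_{29} = 7, u_{30} = 19, u_{31} = 27, u_{32} = 5, u_{33} = 4, u_{34} = 17, u_{35} = 12, u_{36} = 36, u_{37} = 11, u_{38} = 8, u_{39} = 6, u_{40} = 32.
Since u_{40} = u_0 = 32, the sequence is periodic with period 40.
(141 - 0) mod 40 = 21, so u_{141} = u_{21} = 23.

23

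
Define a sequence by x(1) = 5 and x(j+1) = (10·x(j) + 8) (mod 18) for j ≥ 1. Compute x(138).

x(1) = 5, x(2) = 4, x(3) = 12, x(4) = 2, x(5) = 10, x(6) = 0, x(7) = 8, x(8) = 16, x(9) = 6, x(10) = 14, x(11) = 4.
Since x(11) = x(2) = 4, the sequence is eventually periodic: after a pre-period of length 1 it cycles with period 9.
For j ≥ 2, x(j) depends only on (j - 2) mod 9. (138 - 2) mod 9 = 1, so x(138) = x(3) = 12.

12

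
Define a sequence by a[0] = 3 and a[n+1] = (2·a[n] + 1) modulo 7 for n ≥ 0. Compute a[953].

1

a[0] = 3, a[1] = 0, a[2] = 1, a[3] = 3.
The sequence repeats with period 3.
(953 - 0) mod 3 = 2, so a[953] = a[2] = 1.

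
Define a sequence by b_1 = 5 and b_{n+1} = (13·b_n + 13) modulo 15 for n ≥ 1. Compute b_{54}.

Computing terms: b_1 = 5,  b_2 = 3,  b_3 = 7,  b_4 = 14,  b_5 = 0,  b_6 = 13,  b_7 = 2,  b_8 = 9,  b_9 = 10,  b_{10} = 8,  b_{11} = 12,  b_{12} = 4,  b_{13} = 5.
Since b_{13} = b_1 = 5, the sequence is periodic with period 12.
So b_{54} = b_{1 + ((54-1) mod 12)} = b_6 = 13.

13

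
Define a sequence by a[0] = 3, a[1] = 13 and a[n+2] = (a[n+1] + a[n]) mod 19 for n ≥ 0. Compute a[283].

3

Listing terms: a[0] = 3,  a[1] = 13,  a[2] = 16,  a[3] = 10,  a[4] = 7,  a[5] = 17,  a[6] = 5,  a[7] = 3,  a[8] = 8,  a[9] = 11,  a[10] = 0,  a[11] = 11,  a[12] = 11,  a[13] = 3,  a[14] = 14,  a[15] = 17,  a[16] = 12,  a[17] = 10,  a[18] = 3,  a[19] = 13.
The sequence repeats with period 18.
(283 - 0) mod 18 = 13, so a[283] = a[13] = 3.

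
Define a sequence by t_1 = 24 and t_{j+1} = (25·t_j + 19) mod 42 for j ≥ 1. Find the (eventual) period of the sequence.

t_1 = 24; t_2 = 31; t_3 = 38; t_4 = 3; t_5 = 10; t_6 = 17; t_7 = 24.
The sequence repeats with period 6.

6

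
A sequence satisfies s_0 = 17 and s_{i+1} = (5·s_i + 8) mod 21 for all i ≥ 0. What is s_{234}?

Listing terms: s_0 = 17, s_1 = 9, s_2 = 11, s_3 = 0, s_4 = 8, s_5 = 6, s_6 = 17.
Since s_6 = s_0 = 17, the sequence is periodic with period 6.
(234 - 0) mod 6 = 0, so s_{234} = s_0 = 17.

17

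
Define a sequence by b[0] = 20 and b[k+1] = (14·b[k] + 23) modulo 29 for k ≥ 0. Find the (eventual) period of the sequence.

28

b[0] = 20,  b[1] = 13,  b[2] = 2,  b[3] = 22,  b[4] = 12,  b[5] = 17,  b[6] = 0,  b[7] = 23,  b[8] = 26,  b[9] = 10,  b[10] = 18,  b[11] = 14,  b[12] = 16,  b[13] = 15,  b[14] = 1,  b[15] = 8,  b[16] = 19,  b[17] = 28,  b[18] = 9,  b[19] = 4,  b[20] = 21,  b[21] = 27,  b[22] = 24,  b[23] = 11,  b[24] = 3,  b[25] = 7,  b[26] = 5,  b[27] = 6,  b[28] = 20.
Since b[28] = b[0] = 20, the sequence is periodic with period 28.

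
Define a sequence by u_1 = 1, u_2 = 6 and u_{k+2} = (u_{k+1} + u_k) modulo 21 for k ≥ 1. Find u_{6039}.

u_1 = 1, u_2 = 6, u_3 = 7, u_4 = 13, u_5 = 20, u_6 = 12, u_7 = 11, u_8 = 2, u_9 = 13, u_{10} = 15, u_{11} = 7, u_{12} = 1, u_{13} = 8, u_{14} = 9, u_{15} = 17, u_{16} = 5, u_{17} = 1, u_{18} = 6.
Since (u_{17}, u_{18}) = (u_1, u_2) = (1, 6) (two consecutive terms determine the rest), the sequence is periodic with period 16.
(6039 - 1) mod 16 = 6, so u_{6039} = u_7 = 11.

11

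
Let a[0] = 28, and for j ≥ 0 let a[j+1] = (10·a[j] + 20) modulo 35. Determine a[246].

We have a[0] = 28, a[1] = 20, a[2] = 10, a[3] = 15, a[4] = 30, a[5] = 5, a[6] = 0, a[7] = 20.
Since a[7] = a[1] = 20, the sequence is eventually periodic: after a pre-period of length 1 it cycles with period 6.
For j ≥ 1, a[j] depends only on (j - 1) mod 6. (246 - 1) mod 6 = 5, so a[246] = a[6] = 0.

0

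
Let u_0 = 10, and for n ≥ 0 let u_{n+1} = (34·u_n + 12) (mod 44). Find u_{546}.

28

Computing terms: u_0 = 10, u_1 = 0, u_2 = 12, u_3 = 24, u_4 = 36, u_5 = 4, u_6 = 16, u_7 = 28, u_8 = 40, u_9 = 8, u_{10} = 20, u_{11} = 32, u_{12} = 0.
Since u_{12} = u_1 = 0, the sequence is eventually periodic: after a pre-period of length 1 it cycles with period 11.
For n ≥ 1, u_n depends only on (n - 1) mod 11. (546 - 1) mod 11 = 6, so u_{546} = u_7 = 28.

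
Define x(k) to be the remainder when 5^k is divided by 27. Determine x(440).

16

Computing terms: x(1) = 5,  x(2) = 25,  x(3) = 17,  x(4) = 4,  x(5) = 20,  x(6) = 19,  x(7) = 14,  x(8) = 16,  x(9) = 26,  x(10) = 22,  x(11) = 2,  x(12) = 10,  x(13) = 23,  x(14) = 7,  x(15) = 8,  x(16) = 13,  x(17) = 11,  x(18) = 1,  x(19) = 5.
The sequence repeats with period 18.
So x(440) = x(1 + ((440-1) mod 18)) = x(8) = 16.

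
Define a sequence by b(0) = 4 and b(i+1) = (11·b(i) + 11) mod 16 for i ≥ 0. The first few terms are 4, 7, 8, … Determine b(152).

4

We have b(0) = 4,  b(1) = 7,  b(2) = 8,  b(3) = 3,  b(4) = 12,  b(5) = 15,  b(6) = 0,  b(7) = 11,  b(8) = 4.
The sequence repeats with period 8.
(152 - 0) mod 8 = 0, so b(152) = b(0) = 4.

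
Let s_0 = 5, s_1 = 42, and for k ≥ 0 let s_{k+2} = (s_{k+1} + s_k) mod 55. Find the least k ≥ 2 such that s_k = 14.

Listing terms: s_0 = 5, s_1 = 42, s_2 = 47, s_3 = 34, s_4 = 26, s_5 = 5, s_6 = 31, s_7 = 36, s_8 = 12, s_9 = 48, s_{10} = 5, s_{11} = 53, s_{12} = 3, s_{13} = 1, s_{14} = 4, s_{15} = 5, s_{16} = 9, s_{17} = 14, s_{18} = 23, s_{19} = 37, s_{20} = 5, s_{21} = 42.
Since (s_{20}, s_{21}) = (s_0, s_1) = (5, 42) (two consecutive terms determine the rest), the sequence is periodic with period 20.
The value 14 first appears (with k ≥ 2) at s_{17}.

17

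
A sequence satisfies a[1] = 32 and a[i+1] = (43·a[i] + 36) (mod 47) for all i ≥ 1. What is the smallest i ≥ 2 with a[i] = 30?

We have a[1] = 32,  a[2] = 2,  a[3] = 28,  a[4] = 18,  a[5] = 11,  a[6] = 39,  a[7] = 21,  a[8] = 46,  a[9] = 40,  a[10] = 17,  a[11] = 15,  a[12] = 23,  a[13] = 38,  a[14] = 25,  a[15] = 30,  a[16] = 10,  a[17] = 43,  a[18] = 5,  a[19] = 16,  a[20] = 19,  a[21] = 7,  a[22] = 8,  a[23] = 4,  a[24] = 20,  a[25] = 3,  a[26] = 24,  a[27] = 34,  a[28] = 41,  a[29] = 13,  a[30] = 31,  a[31] = 6,  a[32] = 12,  a[33] = 35,  a[34] = 37,  a[35] = 29,  a[36] = 14,  a[37] = 27,  a[38] = 22,  a[39] = 42,  a[40] = 9,  a[41] = 0,  a[42] = 36,  a[43] = 33,  a[44] = 45,  a[45] = 44,  a[46] = 1,  a[47] = 32.
The sequence repeats with period 46.
The value 30 first appears (with i ≥ 2) at a[15].

15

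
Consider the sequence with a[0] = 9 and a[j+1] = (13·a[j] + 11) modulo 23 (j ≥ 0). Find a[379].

Listing terms: a[0] = 9, a[1] = 13, a[2] = 19, a[3] = 5, a[4] = 7, a[5] = 10, a[6] = 3, a[7] = 4, a[8] = 17, a[9] = 2, a[10] = 14, a[11] = 9.
Since a[11] = a[0] = 9, the sequence is periodic with period 11.
(379 - 0) mod 11 = 5, so a[379] = a[5] = 10.

10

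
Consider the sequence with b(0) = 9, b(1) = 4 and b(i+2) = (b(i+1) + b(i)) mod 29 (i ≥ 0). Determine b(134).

Listing terms: b(0) = 9, b(1) = 4, b(2) = 13, b(3) = 17, b(4) = 1, b(5) = 18, b(6) = 19, b(7) = 8, b(8) = 27, b(9) = 6, b(10) = 4, b(11) = 10, b(12) = 14, b(13) = 24, b(14) = 9, b(15) = 4.
Since (b(14), b(15)) = (b(0), b(1)) = (9, 4) (two consecutive terms determine the rest), the sequence is periodic with period 14.
So b(134) = b(0 + ((134-0) mod 14)) = b(8) = 27.

27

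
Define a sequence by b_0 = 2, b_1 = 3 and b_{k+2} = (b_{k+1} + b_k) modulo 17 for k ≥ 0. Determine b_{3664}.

5

We have b_0 = 2, b_1 = 3, b_2 = 5, b_3 = 8, b_4 = 13, b_5 = 4, b_6 = 0, b_7 = 4, b_8 = 4, b_9 = 8, b_{10} = 12, b_{11} = 3, b_{12} = 15, b_{13} = 1, b_{14} = 16, b_{15} = 0, b_{16} = 16, b_{17} = 16, b_{18} = 15, b_{19} = 14, b_{20} = 12, b_{21} = 9, b_{22} = 4, b_{23} = 13, b_{24} = 0, b_{25} = 13, b_{26} = 13, b_{27} = 9, b_{28} = 5, b_{29} = 14, b_{30} = 2, b_{31} = 16, b_{32} = 1, b_{33} = 0, b_{34} = 1, b_{35} = 1, b_{36} = 2, b_{37} = 3.
The sequence repeats with period 36.
So b_{3664} = b_{0 + ((3664-0) mod 36)} = b_{28} = 5.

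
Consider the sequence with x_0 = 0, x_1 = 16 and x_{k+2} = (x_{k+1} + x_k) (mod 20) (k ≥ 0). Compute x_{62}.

16

We have x_0 = 0, x_1 = 16, x_2 = 16, x_3 = 12, x_4 = 8, x_5 = 0, x_6 = 8, x_7 = 8, x_8 = 16, x_9 = 4, x_{10} = 0, x_{11} = 4, x_{12} = 4, x_{13} = 8, x_{14} = 12, x_{15} = 0, x_{16} = 12, x_{17} = 12, x_{18} = 4, x_{19} = 16, x_{20} = 0, x_{21} = 16.
Since (x_{20}, x_{21}) = (x_0, x_1) = (0, 16) (two consecutive terms determine the rest), the sequence is periodic with period 20.
(62 - 0) mod 20 = 2, so x_{62} = x_2 = 16.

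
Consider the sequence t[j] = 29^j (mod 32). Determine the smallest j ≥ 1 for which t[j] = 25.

6

Computing terms: t[0] = 1,  t[1] = 29,  t[2] = 9,  t[3] = 5,  t[4] = 17,  t[5] = 13,  t[6] = 25,  t[7] = 21,  t[8] = 1.
Since t[8] = t[0] = 1, the sequence is periodic with period 8.
The value 25 first appears (with j ≥ 1) at t[6].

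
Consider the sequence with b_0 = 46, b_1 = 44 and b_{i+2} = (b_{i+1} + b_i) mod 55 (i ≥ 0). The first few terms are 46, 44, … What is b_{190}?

24

Listing terms: b_0 = 46, b_1 = 44, b_2 = 35, b_3 = 24, b_4 = 4, b_5 = 28, b_6 = 32, b_7 = 5, b_8 = 37, b_9 = 42, b_{10} = 24, b_{11} = 11, b_{12} = 35, b_{13} = 46, b_{14} = 26, b_{15} = 17, b_{16} = 43, b_{17} = 5, b_{18} = 48, b_{19} = 53, b_{20} = 46, b_{21} = 44.
The sequence repeats with period 20.
(190 - 0) mod 20 = 10, so b_{190} = b_{10} = 24.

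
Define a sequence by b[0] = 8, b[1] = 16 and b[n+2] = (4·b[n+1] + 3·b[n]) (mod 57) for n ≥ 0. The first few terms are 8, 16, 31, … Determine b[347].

49

b[0] = 8,  b[1] = 16,  b[2] = 31,  b[3] = 1,  b[4] = 40,  b[5] = 49,  b[6] = 31,  b[7] = 43,  b[8] = 37,  b[9] = 49,  b[10] = 22,  b[11] = 7,  b[12] = 37,  b[13] = 55,  b[14] = 46,  b[15] = 7,  b[16] = 52,  b[17] = 1,  b[18] = 46,  b[19] = 16,  b[20] = 31.
Since (b[19], b[20]) = (b[1], b[2]) = (16, 31) (two consecutive terms determine the rest), the sequence is eventually periodic: after a pre-period of length 1 it cycles with period 18.
For n ≥ 1, b[n] depends only on (n - 1) mod 18. (347 - 1) mod 18 = 4, so b[347] = b[5] = 49.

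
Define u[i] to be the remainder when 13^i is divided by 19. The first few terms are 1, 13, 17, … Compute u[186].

11

Computing terms: u[0] = 1, u[1] = 13, u[2] = 17, u[3] = 12, u[4] = 4, u[5] = 14, u[6] = 11, u[7] = 10, u[8] = 16, u[9] = 18, u[10] = 6, u[11] = 2, u[12] = 7, u[13] = 15, u[14] = 5, u[15] = 8, u[16] = 9, u[17] = 3, u[18] = 1.
The sequence repeats with period 18.
(186 - 0) mod 18 = 6, so u[186] = u[6] = 11.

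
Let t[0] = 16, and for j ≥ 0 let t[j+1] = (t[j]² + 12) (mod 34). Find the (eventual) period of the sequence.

3

t[0] = 16,  t[1] = 30,  t[2] = 28,  t[3] = 14,  t[4] = 4,  t[5] = 28.
Since t[5] = t[2] = 28, the sequence is eventually periodic: after a pre-period of length 2 it cycles with period 3.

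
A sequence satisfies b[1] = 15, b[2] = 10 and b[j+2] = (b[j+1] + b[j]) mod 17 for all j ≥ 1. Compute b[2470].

Computing terms: b[1] = 15, b[2] = 10, b[3] = 8, b[4] = 1, b[5] = 9, b[6] = 10, b[7] = 2, b[8] = 12, b[9] = 14, b[10] = 9, b[11] = 6, b[12] = 15, b[13] = 4, b[14] = 2, b[15] = 6, b[16] = 8, b[17] = 14, b[18] = 5, b[19] = 2, b[20] = 7, b[21] = 9, b[22] = 16, b[23] = 8, b[24] = 7, b[25] = 15, b[26] = 5, b[27] = 3, b[28] = 8, b[29] = 11, b[30] = 2, b[31] = 13, b[32] = 15, b[33] = 11, b[34] = 9, b[35] = 3, b[36] = 12, b[37] = 15, b[38] = 10.
Since (b[37], b[38]) = (b[1], b[2]) = (15, 10) (two consecutive terms determine the rest), the sequence is periodic with period 36.
So b[2470] = b[1 + ((2470-1) mod 36)] = b[22] = 16.

16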